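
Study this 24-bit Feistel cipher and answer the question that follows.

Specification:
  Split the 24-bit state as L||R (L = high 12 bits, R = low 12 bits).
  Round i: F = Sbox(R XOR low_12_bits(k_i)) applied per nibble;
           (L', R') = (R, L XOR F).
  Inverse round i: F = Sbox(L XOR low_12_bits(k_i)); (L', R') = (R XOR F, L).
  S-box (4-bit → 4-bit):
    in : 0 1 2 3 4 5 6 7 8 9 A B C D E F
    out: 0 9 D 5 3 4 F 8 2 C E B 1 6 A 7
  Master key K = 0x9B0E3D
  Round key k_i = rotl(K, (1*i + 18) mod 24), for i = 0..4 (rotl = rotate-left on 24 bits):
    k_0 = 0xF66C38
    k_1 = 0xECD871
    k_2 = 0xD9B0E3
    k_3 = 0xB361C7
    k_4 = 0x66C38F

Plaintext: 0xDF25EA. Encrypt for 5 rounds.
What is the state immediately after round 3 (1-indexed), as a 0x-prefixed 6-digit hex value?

s_0 = plaintext = 0xDF25EA
s_1 = Round(s_0, k_0) = 0x5EA19F
s_2 = Round(s_1, k_1) = 0x19F940
s_3 = Round(s_2, k_2) = 0x940D7A
s_4 = Round(s_3, k_3) = 0xD7A8F6
s_5 = Round(s_4, k_4) = 0x8F66F6

0x940D7A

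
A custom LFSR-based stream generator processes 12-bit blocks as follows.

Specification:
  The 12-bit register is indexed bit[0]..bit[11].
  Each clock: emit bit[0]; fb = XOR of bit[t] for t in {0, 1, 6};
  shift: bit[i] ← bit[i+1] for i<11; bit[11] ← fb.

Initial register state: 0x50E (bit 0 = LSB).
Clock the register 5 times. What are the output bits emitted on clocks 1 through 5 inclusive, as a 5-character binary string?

reg_0 = 0x50E
clock 1: out=0, reg = 0xA87
clock 2: out=1, reg = 0x543
clock 3: out=1, reg = 0xAA1
clock 4: out=1, reg = 0xD50
clock 5: out=0, reg = 0xEA8

01110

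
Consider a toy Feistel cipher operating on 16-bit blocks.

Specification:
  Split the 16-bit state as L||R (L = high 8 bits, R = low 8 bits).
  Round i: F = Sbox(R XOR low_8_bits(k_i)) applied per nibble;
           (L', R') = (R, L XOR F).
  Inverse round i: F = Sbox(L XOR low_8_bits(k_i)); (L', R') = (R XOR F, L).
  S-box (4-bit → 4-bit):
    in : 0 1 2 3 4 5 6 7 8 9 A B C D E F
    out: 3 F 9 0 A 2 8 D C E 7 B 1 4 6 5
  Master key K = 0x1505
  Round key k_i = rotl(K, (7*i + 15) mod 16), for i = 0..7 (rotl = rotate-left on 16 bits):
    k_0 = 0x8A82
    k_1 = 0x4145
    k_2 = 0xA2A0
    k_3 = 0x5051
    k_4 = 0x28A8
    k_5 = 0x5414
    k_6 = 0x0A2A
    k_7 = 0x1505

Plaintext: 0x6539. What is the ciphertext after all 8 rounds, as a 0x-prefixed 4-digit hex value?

0x6375

s_0 = plaintext = 0x6539
s_1 = Round(s_0, k_0) = 0x39DE
s_2 = Round(s_1, k_1) = 0xDED2
s_3 = Round(s_2, k_2) = 0xD207
s_4 = Round(s_3, k_3) = 0x07FA
s_5 = Round(s_4, k_4) = 0xFA2E
s_6 = Round(s_5, k_5) = 0x2EFD
s_7 = Round(s_6, k_6) = 0xFD63
s_8 = Round(s_7, k_7) = 0x6375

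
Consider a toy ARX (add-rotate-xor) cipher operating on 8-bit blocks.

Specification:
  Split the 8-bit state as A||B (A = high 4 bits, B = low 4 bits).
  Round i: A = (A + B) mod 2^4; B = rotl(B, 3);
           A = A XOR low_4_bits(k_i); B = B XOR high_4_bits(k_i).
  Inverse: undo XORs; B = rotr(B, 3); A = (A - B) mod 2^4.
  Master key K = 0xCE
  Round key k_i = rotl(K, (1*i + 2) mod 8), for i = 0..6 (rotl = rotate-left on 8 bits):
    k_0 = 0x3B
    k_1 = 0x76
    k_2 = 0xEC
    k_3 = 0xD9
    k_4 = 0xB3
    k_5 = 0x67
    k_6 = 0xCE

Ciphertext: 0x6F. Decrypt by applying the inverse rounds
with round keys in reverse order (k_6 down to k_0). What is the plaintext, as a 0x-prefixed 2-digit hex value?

0x56

s_0 = ciphertext = 0x6F
s_1 = InvRound(s_0, k_6) = 0x26
s_2 = InvRound(s_1, k_5) = 0x50
s_3 = InvRound(s_2, k_4) = 0xF7
s_4 = InvRound(s_3, k_3) = 0x15
s_5 = InvRound(s_4, k_2) = 0x67
s_6 = InvRound(s_5, k_1) = 0x00
s_7 = InvRound(s_6, k_0) = 0x56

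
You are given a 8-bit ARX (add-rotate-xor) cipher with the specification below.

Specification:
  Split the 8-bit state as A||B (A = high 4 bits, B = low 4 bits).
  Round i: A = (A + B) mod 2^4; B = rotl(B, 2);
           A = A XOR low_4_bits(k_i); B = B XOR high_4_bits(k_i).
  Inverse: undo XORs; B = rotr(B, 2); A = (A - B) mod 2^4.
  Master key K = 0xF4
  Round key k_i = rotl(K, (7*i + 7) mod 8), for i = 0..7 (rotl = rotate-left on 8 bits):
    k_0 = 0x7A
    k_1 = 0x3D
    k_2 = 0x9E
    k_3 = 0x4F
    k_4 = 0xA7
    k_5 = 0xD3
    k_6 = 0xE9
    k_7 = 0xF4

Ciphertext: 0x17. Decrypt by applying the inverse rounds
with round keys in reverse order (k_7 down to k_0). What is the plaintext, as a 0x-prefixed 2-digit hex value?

0x18

s_0 = ciphertext = 0x17
s_1 = InvRound(s_0, k_7) = 0x32
s_2 = InvRound(s_1, k_6) = 0x73
s_3 = InvRound(s_2, k_5) = 0x9B
s_4 = InvRound(s_3, k_4) = 0xA4
s_5 = InvRound(s_4, k_3) = 0x50
s_6 = InvRound(s_5, k_2) = 0x56
s_7 = InvRound(s_6, k_1) = 0x35
s_8 = InvRound(s_7, k_0) = 0x18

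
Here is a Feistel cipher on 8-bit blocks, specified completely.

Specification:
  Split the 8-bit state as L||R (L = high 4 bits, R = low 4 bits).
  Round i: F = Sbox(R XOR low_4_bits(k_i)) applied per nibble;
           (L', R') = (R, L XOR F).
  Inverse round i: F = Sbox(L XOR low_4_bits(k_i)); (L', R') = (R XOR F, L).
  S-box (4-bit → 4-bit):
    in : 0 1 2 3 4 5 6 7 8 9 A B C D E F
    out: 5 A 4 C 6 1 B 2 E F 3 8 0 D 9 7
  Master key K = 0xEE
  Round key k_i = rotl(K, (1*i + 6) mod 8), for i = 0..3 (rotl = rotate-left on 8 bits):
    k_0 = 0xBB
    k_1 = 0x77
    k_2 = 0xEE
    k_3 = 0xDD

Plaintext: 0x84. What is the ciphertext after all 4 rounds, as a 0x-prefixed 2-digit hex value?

s_0 = plaintext = 0x84
s_1 = Round(s_0, k_0) = 0x4F
s_2 = Round(s_1, k_1) = 0xFA
s_3 = Round(s_2, k_2) = 0xA9
s_4 = Round(s_3, k_3) = 0x9C

0x9C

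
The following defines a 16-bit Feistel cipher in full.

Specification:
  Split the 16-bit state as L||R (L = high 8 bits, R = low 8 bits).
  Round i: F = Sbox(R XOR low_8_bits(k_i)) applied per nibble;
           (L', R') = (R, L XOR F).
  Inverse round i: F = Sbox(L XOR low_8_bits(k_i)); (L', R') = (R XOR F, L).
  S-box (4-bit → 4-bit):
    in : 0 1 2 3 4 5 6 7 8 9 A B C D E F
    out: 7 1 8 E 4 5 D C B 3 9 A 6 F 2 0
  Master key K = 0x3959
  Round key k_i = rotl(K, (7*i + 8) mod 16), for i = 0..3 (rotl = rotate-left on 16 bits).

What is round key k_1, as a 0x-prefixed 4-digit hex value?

K = 0x3959
k_0 = rotl(K, (7*0+8) mod 16) = rotl(K, 8) = 0x5939
k_1 = rotl(K, (7*1+8) mod 16) = rotl(K, 15) = 0x9CAC

0x9CAC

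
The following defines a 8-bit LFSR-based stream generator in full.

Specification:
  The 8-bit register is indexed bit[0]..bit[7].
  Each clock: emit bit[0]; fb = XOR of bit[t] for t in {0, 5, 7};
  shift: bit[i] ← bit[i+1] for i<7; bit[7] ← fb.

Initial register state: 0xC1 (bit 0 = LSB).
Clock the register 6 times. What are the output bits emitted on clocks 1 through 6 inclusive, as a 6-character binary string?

100000

reg_0 = 0xC1
clock 1: out=1, reg = 0x60
clock 2: out=0, reg = 0xB0
clock 3: out=0, reg = 0x58
clock 4: out=0, reg = 0x2C
clock 5: out=0, reg = 0x96
clock 6: out=0, reg = 0xCB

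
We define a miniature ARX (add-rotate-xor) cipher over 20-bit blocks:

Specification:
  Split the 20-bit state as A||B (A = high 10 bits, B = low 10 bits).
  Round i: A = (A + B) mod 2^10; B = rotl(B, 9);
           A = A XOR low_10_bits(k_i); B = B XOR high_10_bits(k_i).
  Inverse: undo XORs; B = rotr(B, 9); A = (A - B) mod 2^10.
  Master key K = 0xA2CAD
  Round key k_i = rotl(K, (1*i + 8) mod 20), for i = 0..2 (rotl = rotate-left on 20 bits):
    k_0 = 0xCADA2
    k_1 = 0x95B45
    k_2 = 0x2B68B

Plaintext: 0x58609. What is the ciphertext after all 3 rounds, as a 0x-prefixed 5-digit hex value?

s_0 = plaintext = 0x58609
s_1 = Round(s_0, k_0) = 0xB202F
s_2 = Round(s_1, k_1) = 0x6C841
s_3 = Round(s_2, k_2) = 0xDE28D

0xDE28D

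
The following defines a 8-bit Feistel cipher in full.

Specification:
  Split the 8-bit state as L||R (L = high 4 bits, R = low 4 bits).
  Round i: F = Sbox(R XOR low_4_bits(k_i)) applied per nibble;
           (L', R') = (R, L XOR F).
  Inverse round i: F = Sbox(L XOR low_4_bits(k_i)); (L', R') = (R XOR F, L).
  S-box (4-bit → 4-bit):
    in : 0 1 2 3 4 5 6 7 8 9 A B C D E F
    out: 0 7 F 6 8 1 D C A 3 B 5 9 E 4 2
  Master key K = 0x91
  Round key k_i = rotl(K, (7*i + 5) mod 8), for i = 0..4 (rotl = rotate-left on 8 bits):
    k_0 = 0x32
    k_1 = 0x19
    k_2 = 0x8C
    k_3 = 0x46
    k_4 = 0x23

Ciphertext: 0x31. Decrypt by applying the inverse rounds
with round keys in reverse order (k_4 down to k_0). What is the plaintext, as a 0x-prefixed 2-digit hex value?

s_0 = ciphertext = 0x31
s_1 = InvRound(s_0, k_4) = 0x13
s_2 = InvRound(s_1, k_3) = 0xF1
s_3 = InvRound(s_2, k_2) = 0x7F
s_4 = InvRound(s_3, k_1) = 0xB7
s_5 = InvRound(s_4, k_0) = 0x4B

0x4B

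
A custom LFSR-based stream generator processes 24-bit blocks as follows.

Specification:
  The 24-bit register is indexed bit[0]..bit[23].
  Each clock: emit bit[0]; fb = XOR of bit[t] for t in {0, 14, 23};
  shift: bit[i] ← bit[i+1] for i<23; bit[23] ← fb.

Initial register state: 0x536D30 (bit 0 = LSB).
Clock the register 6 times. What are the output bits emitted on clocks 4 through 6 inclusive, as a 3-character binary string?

reg_0 = 0x536D30
clock 1: out=0, reg = 0xA9B698
clock 2: out=0, reg = 0xD4DB4C
clock 3: out=0, reg = 0x6A6DA6
clock 4: out=0, reg = 0xB536D3
clock 5: out=1, reg = 0x5A9B69
clock 6: out=1, reg = 0xAD4DB4

011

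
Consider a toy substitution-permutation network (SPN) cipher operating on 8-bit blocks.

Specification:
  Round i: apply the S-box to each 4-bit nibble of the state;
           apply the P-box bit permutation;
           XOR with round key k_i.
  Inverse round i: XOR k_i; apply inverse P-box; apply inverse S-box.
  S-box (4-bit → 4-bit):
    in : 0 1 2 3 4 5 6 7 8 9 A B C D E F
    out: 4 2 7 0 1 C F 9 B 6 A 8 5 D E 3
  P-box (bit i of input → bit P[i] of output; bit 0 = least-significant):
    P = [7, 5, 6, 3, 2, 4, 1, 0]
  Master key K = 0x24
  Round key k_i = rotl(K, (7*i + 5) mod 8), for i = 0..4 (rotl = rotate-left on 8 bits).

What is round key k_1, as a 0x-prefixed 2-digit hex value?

0x42

K = 0x24
k_0 = rotl(K, (7*0+5) mod 8) = rotl(K, 5) = 0x84
k_1 = rotl(K, (7*1+5) mod 8) = rotl(K, 4) = 0x42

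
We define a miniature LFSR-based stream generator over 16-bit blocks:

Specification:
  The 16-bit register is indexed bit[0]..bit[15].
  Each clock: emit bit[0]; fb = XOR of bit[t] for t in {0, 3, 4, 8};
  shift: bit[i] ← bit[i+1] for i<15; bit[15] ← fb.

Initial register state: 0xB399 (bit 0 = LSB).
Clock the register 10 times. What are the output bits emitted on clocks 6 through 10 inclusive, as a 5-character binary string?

00111

reg_0 = 0xB399
clock 1: out=1, reg = 0x59CC
clock 2: out=0, reg = 0x2CE6
clock 3: out=0, reg = 0x1673
clock 4: out=1, reg = 0x0B39
clock 5: out=1, reg = 0x059C
clock 6: out=0, reg = 0x82CE
clock 7: out=0, reg = 0xC167
clock 8: out=1, reg = 0x60B3
clock 9: out=1, reg = 0x3059
clock 10: out=1, reg = 0x982C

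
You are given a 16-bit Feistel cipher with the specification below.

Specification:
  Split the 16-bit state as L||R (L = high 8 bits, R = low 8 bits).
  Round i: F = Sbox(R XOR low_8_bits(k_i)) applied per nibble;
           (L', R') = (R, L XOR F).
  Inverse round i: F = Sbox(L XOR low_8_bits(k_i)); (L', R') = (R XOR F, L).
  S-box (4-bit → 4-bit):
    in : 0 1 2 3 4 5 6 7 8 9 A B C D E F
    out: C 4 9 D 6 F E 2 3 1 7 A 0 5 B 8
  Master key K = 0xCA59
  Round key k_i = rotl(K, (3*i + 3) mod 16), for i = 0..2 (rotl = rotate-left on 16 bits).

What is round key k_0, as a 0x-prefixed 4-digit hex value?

0x52CE

K = 0xCA59
k_0 = rotl(K, (3*0+3) mod 16) = rotl(K, 3) = 0x52CE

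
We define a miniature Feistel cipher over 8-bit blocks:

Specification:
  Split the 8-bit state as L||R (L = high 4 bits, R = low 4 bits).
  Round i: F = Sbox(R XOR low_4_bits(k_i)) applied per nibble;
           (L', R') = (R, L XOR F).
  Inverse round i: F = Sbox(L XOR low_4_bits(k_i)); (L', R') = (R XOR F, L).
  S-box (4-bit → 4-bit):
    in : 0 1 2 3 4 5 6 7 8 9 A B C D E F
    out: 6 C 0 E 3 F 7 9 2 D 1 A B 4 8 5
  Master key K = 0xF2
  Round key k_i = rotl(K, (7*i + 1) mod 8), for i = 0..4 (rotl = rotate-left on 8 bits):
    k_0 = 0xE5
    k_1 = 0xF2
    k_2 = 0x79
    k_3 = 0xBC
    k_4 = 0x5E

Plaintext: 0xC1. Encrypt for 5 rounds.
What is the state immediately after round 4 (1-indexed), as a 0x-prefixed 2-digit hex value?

0x47

s_0 = plaintext = 0xC1
s_1 = Round(s_0, k_0) = 0x1F
s_2 = Round(s_1, k_1) = 0xF5
s_3 = Round(s_2, k_2) = 0x54
s_4 = Round(s_3, k_3) = 0x47
s_5 = Round(s_4, k_4) = 0x79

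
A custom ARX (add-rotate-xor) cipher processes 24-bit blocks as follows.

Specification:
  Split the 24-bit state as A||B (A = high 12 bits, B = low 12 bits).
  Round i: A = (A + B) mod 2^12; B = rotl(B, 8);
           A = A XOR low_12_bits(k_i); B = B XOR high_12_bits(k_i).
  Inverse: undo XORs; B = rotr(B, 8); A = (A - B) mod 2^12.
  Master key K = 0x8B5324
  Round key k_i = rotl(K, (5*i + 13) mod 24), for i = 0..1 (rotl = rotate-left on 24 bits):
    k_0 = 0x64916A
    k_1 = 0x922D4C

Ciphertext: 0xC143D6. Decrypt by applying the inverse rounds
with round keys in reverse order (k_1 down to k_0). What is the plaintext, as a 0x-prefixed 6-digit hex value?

s_0 = ciphertext = 0xC143D6
s_1 = InvRound(s_0, k_1) = 0x20EF4A
s_2 = InvRound(s_1, k_0) = 0x32B039

0x32B039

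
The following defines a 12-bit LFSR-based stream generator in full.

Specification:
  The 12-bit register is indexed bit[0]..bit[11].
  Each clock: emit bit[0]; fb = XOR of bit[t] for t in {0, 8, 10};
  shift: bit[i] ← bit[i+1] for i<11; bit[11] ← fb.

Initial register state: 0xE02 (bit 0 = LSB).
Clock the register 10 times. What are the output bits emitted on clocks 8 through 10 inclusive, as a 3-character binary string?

001

reg_0 = 0xE02
clock 1: out=0, reg = 0xF01
clock 2: out=1, reg = 0xF80
clock 3: out=0, reg = 0x7C0
clock 4: out=0, reg = 0x3E0
clock 5: out=0, reg = 0x9F0
clock 6: out=0, reg = 0xCF8
clock 7: out=0, reg = 0xE7C
clock 8: out=0, reg = 0xF3E
clock 9: out=0, reg = 0x79F
clock 10: out=1, reg = 0xBCF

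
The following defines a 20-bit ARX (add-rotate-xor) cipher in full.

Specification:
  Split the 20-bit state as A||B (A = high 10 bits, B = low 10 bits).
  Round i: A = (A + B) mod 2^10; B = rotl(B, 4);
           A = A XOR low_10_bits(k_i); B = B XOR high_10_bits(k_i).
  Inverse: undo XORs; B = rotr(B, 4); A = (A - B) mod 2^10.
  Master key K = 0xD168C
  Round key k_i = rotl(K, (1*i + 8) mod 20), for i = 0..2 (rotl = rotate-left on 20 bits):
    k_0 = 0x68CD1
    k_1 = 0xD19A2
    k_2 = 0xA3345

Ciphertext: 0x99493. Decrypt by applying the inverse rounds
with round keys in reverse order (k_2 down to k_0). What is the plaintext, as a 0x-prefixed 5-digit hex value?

s_0 = ciphertext = 0x99493
s_1 = InvRound(s_0, k_2) = 0x4FFE1
s_2 = InvRound(s_1, k_1) = 0xB4DCA
s_3 = InvRound(s_2, k_0) = 0xEF246

0xEF246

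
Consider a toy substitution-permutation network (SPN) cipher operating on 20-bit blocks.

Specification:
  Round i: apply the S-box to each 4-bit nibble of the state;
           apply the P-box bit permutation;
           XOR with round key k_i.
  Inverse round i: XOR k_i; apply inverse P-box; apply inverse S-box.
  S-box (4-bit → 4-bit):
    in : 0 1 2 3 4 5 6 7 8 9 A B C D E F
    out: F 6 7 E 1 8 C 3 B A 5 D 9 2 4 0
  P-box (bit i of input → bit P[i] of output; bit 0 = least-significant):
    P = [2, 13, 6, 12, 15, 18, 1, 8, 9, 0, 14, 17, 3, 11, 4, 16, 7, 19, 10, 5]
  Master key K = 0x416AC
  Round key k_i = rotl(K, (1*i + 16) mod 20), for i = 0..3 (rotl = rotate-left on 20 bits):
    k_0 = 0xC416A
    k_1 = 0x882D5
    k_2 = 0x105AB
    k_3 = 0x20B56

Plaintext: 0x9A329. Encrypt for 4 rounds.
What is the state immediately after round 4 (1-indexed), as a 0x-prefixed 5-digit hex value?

0xBD051

s_0 = plaintext = 0x9A329
s_1 = Round(s_0, k_0) = 0x2B151
s_2 = Round(s_1, k_1) = 0x1E70C
s_3 = Round(s_2, k_2) = 0xD92BC
s_4 = Round(s_3, k_3) = 0xBD051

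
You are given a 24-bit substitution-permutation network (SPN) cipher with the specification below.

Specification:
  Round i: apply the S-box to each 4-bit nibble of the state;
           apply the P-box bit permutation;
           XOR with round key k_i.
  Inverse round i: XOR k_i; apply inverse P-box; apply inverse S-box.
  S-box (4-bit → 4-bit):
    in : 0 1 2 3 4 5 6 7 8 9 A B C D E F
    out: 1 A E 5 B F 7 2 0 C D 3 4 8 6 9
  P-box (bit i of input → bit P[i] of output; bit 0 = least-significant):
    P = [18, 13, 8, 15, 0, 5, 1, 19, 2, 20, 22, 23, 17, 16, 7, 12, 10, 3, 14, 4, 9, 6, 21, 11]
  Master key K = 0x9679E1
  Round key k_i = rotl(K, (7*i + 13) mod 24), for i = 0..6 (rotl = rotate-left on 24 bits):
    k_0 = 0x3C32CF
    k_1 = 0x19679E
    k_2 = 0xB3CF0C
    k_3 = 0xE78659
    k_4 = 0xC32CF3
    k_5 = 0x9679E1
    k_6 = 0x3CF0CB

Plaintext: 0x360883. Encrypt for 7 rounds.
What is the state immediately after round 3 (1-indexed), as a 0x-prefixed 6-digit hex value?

0x81CF0A

s_0 = plaintext = 0x360883
s_1 = Round(s_0, k_0) = 0x1A75C7
s_2 = Round(s_1, k_1) = 0xC80BC8
s_3 = Round(s_2, k_2) = 0x81CF0A
s_4 = Round(s_3, k_3) = 0x6307C4
s_5 = Round(s_4, k_4) = 0xF5CAB1
s_6 = Round(s_5, k_5) = 0x56975C
s_7 = Round(s_6, k_6) = 0x04AF20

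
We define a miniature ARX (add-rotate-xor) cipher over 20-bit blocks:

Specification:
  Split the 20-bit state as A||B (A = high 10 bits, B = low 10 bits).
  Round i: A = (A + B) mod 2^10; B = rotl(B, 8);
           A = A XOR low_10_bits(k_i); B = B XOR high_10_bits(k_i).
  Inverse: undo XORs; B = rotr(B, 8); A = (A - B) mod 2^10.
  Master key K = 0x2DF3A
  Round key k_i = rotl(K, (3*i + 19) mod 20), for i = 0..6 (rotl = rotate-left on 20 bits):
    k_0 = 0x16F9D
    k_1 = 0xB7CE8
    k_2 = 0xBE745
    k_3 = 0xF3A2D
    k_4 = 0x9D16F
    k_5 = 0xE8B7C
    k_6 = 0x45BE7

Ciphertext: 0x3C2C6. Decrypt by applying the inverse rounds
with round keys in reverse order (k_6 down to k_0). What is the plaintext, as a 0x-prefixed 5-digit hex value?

s_0 = ciphertext = 0x3C2C6
s_1 = InvRound(s_0, k_6) = 0xF5343
s_2 = InvRound(s_1, k_5) = 0x49384
s_3 = InvRound(s_2, k_4) = 0x22BC1
s_4 = InvRound(s_3, k_3) = 0x9AC3C
s_5 = InvRound(s_4, k_2) = 0x86316
s_6 = InvRound(s_5, k_1) = 0xF2F25
s_7 = InvRound(s_6, k_0) = 0x96DFB

0x96DFB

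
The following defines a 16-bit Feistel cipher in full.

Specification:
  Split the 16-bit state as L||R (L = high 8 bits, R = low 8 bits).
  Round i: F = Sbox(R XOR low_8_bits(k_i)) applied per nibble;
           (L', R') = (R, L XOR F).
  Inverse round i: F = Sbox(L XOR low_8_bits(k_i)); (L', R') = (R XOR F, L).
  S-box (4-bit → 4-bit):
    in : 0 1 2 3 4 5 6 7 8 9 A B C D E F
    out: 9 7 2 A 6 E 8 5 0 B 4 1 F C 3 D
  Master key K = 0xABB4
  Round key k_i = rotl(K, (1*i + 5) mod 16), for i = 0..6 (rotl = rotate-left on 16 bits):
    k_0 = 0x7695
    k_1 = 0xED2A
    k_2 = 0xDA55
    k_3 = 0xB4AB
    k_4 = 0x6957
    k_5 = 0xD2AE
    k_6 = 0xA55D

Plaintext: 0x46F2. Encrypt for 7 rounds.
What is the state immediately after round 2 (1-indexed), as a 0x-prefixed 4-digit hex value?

0xC3C9

s_0 = plaintext = 0x46F2
s_1 = Round(s_0, k_0) = 0xF2C3
s_2 = Round(s_1, k_1) = 0xC3C9
s_3 = Round(s_2, k_2) = 0xC97C
s_4 = Round(s_3, k_3) = 0x7C0C
s_5 = Round(s_4, k_4) = 0x0C9D
s_6 = Round(s_5, k_5) = 0x9DA6
s_7 = Round(s_6, k_6) = 0xA64C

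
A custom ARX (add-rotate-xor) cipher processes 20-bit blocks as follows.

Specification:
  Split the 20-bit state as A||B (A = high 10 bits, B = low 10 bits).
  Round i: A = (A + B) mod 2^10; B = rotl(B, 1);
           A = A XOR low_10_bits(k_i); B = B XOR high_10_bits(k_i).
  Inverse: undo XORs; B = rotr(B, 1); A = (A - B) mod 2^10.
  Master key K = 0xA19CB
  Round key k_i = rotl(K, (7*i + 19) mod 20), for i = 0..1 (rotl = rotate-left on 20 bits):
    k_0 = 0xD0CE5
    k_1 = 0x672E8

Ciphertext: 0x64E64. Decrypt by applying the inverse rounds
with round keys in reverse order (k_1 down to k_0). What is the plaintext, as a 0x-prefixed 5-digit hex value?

s_0 = ciphertext = 0x64E64
s_1 = InvRound(s_0, k_1) = 0x5FDFC
s_2 = InvRound(s_1, k_0) = 0x8EF5F

0x8EF5F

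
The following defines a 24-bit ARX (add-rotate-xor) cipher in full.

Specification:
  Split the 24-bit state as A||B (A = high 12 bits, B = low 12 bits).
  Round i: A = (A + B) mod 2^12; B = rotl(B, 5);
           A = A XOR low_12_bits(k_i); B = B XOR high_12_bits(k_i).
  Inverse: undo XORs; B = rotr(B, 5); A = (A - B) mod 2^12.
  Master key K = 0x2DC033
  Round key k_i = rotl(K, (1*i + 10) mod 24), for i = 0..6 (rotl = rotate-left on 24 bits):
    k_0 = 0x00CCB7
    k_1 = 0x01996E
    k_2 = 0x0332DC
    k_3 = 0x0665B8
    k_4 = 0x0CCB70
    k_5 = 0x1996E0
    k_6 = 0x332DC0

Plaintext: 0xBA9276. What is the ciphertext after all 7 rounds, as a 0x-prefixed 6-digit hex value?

0x86B218

s_0 = plaintext = 0xBA9276
s_1 = Round(s_0, k_0) = 0x2A8EC8
s_2 = Round(s_1, k_1) = 0x81E904
s_3 = Round(s_2, k_2) = 0x3FE0A1
s_4 = Round(s_3, k_3) = 0x127447
s_5 = Round(s_4, k_4) = 0xE1E824
s_6 = Round(s_5, k_5) = 0x0A2509
s_7 = Round(s_6, k_6) = 0x86B218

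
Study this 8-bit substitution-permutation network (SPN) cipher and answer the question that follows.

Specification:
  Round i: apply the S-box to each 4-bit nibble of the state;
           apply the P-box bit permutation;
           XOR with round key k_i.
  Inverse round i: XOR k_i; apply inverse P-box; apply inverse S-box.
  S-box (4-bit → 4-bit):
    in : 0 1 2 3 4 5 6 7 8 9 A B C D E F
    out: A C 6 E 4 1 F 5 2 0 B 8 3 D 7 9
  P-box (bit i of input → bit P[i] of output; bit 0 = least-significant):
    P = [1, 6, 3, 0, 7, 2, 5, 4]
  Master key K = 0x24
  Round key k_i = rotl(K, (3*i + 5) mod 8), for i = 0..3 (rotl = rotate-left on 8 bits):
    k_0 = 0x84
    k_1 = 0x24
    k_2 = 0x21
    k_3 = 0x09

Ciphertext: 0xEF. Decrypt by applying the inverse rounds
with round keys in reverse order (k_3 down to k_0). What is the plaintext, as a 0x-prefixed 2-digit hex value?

0x2E

s_0 = ciphertext = 0xEF
s_1 = InvRound(s_0, k_3) = 0xEC
s_2 = InvRound(s_1, k_2) = 0xC3
s_3 = InvRound(s_2, k_1) = 0xEA
s_4 = InvRound(s_3, k_0) = 0x2E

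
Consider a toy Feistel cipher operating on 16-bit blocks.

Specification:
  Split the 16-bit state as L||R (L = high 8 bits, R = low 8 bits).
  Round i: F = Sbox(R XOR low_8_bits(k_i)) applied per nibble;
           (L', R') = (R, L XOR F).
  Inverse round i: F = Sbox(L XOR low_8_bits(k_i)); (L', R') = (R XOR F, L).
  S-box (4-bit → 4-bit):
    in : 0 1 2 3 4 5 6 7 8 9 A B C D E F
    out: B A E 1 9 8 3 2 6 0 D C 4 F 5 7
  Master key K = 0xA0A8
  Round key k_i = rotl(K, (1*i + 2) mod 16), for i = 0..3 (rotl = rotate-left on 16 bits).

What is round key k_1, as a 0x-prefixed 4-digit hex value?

K = 0xA0A8
k_0 = rotl(K, (1*0+2) mod 16) = rotl(K, 2) = 0x82A2
k_1 = rotl(K, (1*1+2) mod 16) = rotl(K, 3) = 0x0545

0x0545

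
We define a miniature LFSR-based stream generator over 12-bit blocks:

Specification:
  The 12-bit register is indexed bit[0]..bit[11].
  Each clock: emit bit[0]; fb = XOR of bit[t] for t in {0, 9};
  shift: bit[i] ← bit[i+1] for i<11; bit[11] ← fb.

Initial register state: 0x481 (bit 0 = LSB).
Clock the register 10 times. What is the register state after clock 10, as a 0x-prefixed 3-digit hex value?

0x96D

reg_0 = 0x481
clock 1: out=1, reg = 0xA40
clock 2: out=0, reg = 0xD20
clock 3: out=0, reg = 0x690
clock 4: out=0, reg = 0xB48
clock 5: out=0, reg = 0xDA4
clock 6: out=0, reg = 0x6D2
clock 7: out=0, reg = 0xB69
clock 8: out=1, reg = 0x5B4
clock 9: out=0, reg = 0x2DA
clock 10: out=0, reg = 0x96D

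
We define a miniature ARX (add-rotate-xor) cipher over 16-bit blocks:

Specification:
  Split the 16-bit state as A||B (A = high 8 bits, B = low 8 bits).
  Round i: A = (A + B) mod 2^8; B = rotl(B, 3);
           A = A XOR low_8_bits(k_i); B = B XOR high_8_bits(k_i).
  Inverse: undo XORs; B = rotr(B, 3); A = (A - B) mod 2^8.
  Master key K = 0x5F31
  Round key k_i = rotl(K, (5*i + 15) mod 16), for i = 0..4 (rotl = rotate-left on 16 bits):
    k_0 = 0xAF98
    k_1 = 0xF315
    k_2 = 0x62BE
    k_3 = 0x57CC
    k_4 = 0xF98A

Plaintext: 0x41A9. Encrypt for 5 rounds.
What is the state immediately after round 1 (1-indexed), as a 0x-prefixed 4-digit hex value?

0x72E2

s_0 = plaintext = 0x41A9
s_1 = Round(s_0, k_0) = 0x72E2
s_2 = Round(s_1, k_1) = 0x41E4
s_3 = Round(s_2, k_2) = 0x9B45
s_4 = Round(s_3, k_3) = 0x2C7D
s_5 = Round(s_4, k_4) = 0x2312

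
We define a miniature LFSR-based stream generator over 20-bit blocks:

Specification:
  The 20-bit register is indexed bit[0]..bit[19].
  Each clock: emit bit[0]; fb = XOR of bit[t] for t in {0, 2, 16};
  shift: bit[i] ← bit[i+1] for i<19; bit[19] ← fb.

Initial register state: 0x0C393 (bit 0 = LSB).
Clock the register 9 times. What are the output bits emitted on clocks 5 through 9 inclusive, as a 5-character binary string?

reg_0 = 0x0C393
clock 1: out=1, reg = 0x861C9
clock 2: out=1, reg = 0xC30E4
clock 3: out=0, reg = 0xE1872
clock 4: out=0, reg = 0x70C39
clock 5: out=1, reg = 0x3861C
clock 6: out=0, reg = 0x1C30E
clock 7: out=0, reg = 0x0E187
clock 8: out=1, reg = 0x070C3
clock 9: out=1, reg = 0x83861

10011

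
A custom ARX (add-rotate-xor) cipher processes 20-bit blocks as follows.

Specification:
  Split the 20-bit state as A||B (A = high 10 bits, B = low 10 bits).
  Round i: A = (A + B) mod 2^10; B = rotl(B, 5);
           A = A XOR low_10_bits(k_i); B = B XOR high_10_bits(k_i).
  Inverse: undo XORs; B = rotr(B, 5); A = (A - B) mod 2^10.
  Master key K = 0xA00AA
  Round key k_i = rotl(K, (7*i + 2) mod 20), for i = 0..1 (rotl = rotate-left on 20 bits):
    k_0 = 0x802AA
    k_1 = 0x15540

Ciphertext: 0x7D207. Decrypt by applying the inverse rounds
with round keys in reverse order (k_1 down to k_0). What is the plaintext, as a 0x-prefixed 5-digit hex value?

s_0 = ciphertext = 0x7D207
s_1 = InvRound(s_0, k_1) = 0x98A52
s_2 = InvRound(s_1, k_0) = 0xA1A42

0xA1A42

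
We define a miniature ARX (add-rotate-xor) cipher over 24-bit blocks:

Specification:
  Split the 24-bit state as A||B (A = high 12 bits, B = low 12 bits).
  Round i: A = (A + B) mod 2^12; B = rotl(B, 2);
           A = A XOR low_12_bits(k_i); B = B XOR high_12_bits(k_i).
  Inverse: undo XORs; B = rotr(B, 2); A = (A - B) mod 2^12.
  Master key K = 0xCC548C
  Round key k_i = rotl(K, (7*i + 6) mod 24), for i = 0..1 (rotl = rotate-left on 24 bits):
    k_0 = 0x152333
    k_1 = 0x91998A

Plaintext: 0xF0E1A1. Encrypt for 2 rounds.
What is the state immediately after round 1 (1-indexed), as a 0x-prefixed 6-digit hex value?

0x39C7D6

s_0 = plaintext = 0xF0E1A1
s_1 = Round(s_0, k_0) = 0x39C7D6
s_2 = Round(s_1, k_1) = 0x2F8640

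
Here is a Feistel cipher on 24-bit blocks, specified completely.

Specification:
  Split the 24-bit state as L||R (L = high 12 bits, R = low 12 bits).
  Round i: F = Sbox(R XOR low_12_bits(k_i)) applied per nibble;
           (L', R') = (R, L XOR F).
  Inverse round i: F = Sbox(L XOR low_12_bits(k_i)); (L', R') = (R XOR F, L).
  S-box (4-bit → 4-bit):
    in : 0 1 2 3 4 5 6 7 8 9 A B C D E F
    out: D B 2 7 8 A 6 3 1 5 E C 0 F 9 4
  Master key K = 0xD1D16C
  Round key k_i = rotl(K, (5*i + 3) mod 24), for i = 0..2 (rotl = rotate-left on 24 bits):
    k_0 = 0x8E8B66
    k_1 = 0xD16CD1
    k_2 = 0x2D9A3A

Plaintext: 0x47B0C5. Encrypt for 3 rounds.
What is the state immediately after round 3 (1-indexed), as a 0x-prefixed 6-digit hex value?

0x84AAA1

s_0 = plaintext = 0x47B0C5
s_1 = Round(s_0, k_0) = 0x0C589C
s_2 = Round(s_1, k_1) = 0x89C84A
s_3 = Round(s_2, k_2) = 0x84AAA1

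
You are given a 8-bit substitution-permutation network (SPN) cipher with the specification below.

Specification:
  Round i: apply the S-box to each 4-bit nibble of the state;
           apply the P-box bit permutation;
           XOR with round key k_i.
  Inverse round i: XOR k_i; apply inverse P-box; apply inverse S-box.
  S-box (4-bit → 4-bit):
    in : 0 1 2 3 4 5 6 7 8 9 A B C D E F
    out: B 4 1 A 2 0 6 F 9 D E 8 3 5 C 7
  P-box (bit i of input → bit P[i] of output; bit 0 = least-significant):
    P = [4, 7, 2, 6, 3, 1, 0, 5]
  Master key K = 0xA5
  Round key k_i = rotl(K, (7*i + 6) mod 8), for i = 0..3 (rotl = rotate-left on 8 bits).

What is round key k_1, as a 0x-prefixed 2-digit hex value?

0xB4

K = 0xA5
k_0 = rotl(K, (7*0+6) mod 8) = rotl(K, 6) = 0x69
k_1 = rotl(K, (7*1+6) mod 8) = rotl(K, 5) = 0xB4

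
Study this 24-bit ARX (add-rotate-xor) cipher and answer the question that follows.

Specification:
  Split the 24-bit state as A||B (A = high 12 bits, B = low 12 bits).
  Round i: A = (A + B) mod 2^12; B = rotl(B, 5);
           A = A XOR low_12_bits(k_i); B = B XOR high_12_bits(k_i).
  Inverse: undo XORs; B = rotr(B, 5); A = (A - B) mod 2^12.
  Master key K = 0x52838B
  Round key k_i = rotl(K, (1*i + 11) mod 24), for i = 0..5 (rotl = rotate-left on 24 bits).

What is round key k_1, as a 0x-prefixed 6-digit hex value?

K = 0x52838B
k_0 = rotl(K, (1*0+11) mod 24) = rotl(K, 11) = 0x1C5A94
k_1 = rotl(K, (1*1+11) mod 24) = rotl(K, 12) = 0x38B528

0x38B528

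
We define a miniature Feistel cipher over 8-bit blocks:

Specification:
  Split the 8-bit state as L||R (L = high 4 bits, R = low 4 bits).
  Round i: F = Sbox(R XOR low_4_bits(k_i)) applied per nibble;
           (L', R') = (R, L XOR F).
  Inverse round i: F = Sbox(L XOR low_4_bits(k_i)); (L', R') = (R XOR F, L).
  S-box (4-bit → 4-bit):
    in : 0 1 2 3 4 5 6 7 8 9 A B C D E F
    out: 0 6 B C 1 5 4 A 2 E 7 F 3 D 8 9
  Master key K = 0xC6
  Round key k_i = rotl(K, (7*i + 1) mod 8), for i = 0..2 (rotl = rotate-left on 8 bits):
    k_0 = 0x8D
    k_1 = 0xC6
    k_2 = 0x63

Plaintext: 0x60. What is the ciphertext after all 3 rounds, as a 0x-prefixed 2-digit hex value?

s_0 = plaintext = 0x60
s_1 = Round(s_0, k_0) = 0x0B
s_2 = Round(s_1, k_1) = 0xBD
s_3 = Round(s_2, k_2) = 0xD3

0xD3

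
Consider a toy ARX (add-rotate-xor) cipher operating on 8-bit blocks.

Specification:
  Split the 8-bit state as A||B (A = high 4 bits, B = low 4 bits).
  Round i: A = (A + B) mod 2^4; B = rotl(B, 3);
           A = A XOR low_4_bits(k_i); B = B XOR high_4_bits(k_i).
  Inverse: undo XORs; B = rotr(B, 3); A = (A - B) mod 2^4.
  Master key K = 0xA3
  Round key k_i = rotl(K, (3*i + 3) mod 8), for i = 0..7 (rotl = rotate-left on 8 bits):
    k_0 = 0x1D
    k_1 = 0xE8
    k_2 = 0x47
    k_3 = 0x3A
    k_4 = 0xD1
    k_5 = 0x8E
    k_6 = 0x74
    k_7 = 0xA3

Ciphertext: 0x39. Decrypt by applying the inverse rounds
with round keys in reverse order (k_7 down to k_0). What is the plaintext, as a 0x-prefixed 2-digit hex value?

0xF9

s_0 = ciphertext = 0x39
s_1 = InvRound(s_0, k_7) = 0xA6
s_2 = InvRound(s_1, k_6) = 0xC2
s_3 = InvRound(s_2, k_5) = 0xD5
s_4 = InvRound(s_3, k_4) = 0xB1
s_5 = InvRound(s_4, k_3) = 0xD4
s_6 = InvRound(s_5, k_2) = 0xA0
s_7 = InvRound(s_6, k_1) = 0x5D
s_8 = InvRound(s_7, k_0) = 0xF9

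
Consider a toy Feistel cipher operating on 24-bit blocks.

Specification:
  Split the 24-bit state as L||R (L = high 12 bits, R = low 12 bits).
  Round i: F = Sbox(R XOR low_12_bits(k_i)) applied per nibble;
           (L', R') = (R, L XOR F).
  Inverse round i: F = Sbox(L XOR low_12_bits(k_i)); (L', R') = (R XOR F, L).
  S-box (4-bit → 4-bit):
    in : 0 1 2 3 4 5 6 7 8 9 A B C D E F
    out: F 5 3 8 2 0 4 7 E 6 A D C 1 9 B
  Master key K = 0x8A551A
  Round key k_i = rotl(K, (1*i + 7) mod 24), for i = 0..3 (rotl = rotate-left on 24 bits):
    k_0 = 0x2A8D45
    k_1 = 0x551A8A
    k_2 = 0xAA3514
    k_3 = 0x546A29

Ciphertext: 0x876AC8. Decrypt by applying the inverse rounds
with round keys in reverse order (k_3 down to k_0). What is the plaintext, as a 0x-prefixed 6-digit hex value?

0x53C05E

s_0 = ciphertext = 0x876AC8
s_1 = InvRound(s_0, k_3) = 0x9C3876
s_2 = InvRound(s_1, k_2) = 0x4619C3
s_3 = InvRound(s_2, k_1) = 0x05E461
s_4 = InvRound(s_3, k_0) = 0x53C05E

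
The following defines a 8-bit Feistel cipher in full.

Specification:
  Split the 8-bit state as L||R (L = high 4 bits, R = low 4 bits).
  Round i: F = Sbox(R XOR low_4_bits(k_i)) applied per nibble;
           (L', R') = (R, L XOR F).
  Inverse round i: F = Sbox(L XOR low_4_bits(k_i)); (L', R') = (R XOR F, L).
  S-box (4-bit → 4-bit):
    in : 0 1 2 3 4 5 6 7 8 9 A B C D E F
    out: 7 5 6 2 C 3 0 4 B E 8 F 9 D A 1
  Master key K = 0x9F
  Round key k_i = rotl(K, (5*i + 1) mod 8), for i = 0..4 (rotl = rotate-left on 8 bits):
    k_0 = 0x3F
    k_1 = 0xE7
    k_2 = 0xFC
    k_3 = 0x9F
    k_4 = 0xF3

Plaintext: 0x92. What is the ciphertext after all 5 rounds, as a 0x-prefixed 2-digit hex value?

0x6E

s_0 = plaintext = 0x92
s_1 = Round(s_0, k_0) = 0x24
s_2 = Round(s_1, k_1) = 0x40
s_3 = Round(s_2, k_2) = 0x0D
s_4 = Round(s_3, k_3) = 0xD6
s_5 = Round(s_4, k_4) = 0x6E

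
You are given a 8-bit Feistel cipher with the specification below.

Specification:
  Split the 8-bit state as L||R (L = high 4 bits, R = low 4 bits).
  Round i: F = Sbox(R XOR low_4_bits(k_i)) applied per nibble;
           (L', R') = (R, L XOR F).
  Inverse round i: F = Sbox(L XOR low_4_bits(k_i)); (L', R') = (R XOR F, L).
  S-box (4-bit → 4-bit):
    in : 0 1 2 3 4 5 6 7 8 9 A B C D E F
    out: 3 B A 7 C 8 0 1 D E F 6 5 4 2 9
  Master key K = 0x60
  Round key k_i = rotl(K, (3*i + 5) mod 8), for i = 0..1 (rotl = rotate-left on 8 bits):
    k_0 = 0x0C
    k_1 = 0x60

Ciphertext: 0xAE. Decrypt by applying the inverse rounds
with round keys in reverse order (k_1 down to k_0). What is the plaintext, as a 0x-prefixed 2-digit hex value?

0xE1

s_0 = ciphertext = 0xAE
s_1 = InvRound(s_0, k_1) = 0x1A
s_2 = InvRound(s_1, k_0) = 0xE1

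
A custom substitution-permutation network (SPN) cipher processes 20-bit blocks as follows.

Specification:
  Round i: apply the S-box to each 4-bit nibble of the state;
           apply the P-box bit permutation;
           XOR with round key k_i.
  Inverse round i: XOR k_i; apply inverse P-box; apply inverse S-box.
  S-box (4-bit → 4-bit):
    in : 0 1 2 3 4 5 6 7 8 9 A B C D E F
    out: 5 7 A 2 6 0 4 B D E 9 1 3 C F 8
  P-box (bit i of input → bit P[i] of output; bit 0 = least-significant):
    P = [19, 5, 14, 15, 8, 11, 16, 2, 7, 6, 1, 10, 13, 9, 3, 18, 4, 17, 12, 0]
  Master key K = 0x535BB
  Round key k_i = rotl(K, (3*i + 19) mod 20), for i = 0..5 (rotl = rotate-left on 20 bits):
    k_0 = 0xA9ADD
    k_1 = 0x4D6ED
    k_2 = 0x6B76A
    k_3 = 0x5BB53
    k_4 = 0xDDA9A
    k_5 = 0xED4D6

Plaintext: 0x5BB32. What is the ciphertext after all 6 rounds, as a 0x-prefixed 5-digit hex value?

s_0 = plaintext = 0x5BB32
s_1 = Round(s_0, k_0) = 0xA327D
s_2 = Round(s_1, k_1) = 0x419B8
s_3 = Round(s_2, k_2) = 0xC4020
s_4 = Round(s_3, k_3) = 0xFF1CD
s_5 = Round(s_4, k_4) = 0x91359
s_6 = Round(s_5, k_5) = 0xC26BF

0xC26BF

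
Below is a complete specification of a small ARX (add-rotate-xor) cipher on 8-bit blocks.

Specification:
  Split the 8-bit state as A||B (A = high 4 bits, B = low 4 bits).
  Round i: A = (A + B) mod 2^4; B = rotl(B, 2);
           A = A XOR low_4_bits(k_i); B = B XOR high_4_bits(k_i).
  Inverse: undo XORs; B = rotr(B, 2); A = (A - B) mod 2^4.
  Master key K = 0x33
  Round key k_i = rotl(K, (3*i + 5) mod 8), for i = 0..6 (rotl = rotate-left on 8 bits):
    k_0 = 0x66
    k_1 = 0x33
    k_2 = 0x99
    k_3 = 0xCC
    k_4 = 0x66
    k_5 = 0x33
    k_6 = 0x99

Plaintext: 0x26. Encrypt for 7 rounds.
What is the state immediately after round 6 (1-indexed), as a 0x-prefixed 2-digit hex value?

s_0 = plaintext = 0x26
s_1 = Round(s_0, k_0) = 0xEF
s_2 = Round(s_1, k_1) = 0xEC
s_3 = Round(s_2, k_2) = 0x3A
s_4 = Round(s_3, k_3) = 0x16
s_5 = Round(s_4, k_4) = 0x1F
s_6 = Round(s_5, k_5) = 0x3C
s_7 = Round(s_6, k_6) = 0x6A

0x3C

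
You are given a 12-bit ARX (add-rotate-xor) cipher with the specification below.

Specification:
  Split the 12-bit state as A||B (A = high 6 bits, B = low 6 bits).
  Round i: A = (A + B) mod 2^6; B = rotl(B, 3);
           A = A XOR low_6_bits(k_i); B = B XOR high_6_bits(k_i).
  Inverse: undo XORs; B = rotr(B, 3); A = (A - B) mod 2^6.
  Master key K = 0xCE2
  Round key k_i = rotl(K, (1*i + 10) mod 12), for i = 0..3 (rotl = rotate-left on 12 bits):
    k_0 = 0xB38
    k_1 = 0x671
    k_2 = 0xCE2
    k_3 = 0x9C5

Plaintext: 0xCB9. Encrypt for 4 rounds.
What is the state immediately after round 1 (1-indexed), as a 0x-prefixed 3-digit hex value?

s_0 = plaintext = 0xCB9
s_1 = Round(s_0, k_0) = 0x4E3
s_2 = Round(s_1, k_1) = 0x1C5
s_3 = Round(s_2, k_2) = 0xB9B
s_4 = Round(s_3, k_3) = 0x33C

0x4E3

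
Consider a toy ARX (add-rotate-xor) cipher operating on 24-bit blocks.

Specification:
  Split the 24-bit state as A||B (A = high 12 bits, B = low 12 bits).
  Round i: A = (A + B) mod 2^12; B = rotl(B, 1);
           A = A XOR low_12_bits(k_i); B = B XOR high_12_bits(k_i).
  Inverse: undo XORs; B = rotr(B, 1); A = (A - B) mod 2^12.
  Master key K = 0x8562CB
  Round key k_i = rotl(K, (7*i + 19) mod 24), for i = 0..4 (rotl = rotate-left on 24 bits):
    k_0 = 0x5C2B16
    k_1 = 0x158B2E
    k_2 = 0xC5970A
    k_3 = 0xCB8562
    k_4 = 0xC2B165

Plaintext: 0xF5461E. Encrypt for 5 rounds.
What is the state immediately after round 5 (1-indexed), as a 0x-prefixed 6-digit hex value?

0x96E114

s_0 = plaintext = 0xF5461E
s_1 = Round(s_0, k_0) = 0xE649FE
s_2 = Round(s_1, k_1) = 0x34C2A5
s_3 = Round(s_2, k_2) = 0x2FB913
s_4 = Round(s_3, k_3) = 0x96CE9F
s_5 = Round(s_4, k_4) = 0x96E114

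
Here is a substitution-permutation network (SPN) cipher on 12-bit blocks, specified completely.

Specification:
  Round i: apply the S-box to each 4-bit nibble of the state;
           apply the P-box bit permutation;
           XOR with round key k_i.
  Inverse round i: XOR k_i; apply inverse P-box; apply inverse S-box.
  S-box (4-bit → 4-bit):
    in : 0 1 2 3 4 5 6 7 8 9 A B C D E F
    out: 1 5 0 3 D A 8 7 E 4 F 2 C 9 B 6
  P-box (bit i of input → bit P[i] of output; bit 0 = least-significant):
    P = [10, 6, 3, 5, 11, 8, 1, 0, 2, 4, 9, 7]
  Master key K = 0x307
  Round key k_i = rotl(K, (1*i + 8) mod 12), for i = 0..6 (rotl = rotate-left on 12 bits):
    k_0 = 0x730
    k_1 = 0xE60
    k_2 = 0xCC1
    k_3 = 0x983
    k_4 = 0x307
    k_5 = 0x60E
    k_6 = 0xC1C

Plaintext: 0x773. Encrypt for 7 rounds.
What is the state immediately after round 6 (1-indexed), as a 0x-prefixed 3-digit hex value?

0x0F7

s_0 = plaintext = 0x773
s_1 = Round(s_0, k_0) = 0x866
s_2 = Round(s_1, k_1) = 0xCD1
s_3 = Round(s_2, k_2) = 0x248
s_4 = Round(s_3, k_3) = 0x1E8
s_5 = Round(s_4, k_4) = 0x86A
s_6 = Round(s_5, k_5) = 0x0F7
s_7 = Round(s_6, k_6) = 0x952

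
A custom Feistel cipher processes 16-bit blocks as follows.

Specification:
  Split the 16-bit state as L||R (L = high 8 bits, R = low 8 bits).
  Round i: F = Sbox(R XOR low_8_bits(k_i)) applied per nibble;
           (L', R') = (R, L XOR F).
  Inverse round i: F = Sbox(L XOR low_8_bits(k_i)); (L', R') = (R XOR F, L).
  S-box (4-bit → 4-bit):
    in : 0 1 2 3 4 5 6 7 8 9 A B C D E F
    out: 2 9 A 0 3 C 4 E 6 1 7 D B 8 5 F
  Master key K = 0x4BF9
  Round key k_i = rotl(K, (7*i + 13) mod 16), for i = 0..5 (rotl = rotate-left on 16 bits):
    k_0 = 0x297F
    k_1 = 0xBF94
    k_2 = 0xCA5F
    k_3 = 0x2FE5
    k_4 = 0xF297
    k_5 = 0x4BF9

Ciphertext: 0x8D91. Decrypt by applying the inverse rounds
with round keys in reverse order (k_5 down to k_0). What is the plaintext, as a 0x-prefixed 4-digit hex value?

s_0 = ciphertext = 0x8D91
s_1 = InvRound(s_0, k_5) = 0x728D
s_2 = InvRound(s_1, k_4) = 0xD172
s_3 = InvRound(s_2, k_3) = 0x71D1
s_4 = InvRound(s_3, k_2) = 0x7471
s_5 = InvRound(s_4, k_1) = 0x2374
s_6 = InvRound(s_5, k_0) = 0xBF23

0xBF23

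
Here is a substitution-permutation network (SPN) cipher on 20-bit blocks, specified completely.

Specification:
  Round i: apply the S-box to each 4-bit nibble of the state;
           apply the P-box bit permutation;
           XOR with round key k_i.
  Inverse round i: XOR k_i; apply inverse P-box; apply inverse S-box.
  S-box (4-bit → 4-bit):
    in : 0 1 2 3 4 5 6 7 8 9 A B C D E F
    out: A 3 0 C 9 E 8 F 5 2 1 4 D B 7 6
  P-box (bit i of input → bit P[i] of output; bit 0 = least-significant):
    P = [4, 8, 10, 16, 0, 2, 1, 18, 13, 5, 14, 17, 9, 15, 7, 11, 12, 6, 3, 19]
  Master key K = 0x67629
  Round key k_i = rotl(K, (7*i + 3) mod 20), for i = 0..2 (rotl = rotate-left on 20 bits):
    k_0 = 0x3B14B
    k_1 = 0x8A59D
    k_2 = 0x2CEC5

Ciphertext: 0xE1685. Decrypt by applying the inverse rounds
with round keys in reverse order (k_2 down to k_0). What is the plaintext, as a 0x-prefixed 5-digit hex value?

0x69F7A

s_0 = ciphertext = 0xE1685
s_1 = InvRound(s_0, k_2) = 0xD0B62
s_2 = InvRound(s_1, k_1) = 0xF717C
s_3 = InvRound(s_2, k_0) = 0x69F7A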